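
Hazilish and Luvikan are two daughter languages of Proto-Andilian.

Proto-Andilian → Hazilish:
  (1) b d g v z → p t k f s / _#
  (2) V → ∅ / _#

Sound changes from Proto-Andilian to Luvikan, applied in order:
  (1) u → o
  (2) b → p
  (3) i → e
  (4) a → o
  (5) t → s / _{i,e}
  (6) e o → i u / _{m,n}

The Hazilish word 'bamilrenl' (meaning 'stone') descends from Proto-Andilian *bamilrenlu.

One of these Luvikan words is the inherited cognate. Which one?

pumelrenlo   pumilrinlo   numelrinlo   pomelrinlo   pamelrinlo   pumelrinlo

Luvikan: *bamilrenlu
  bamilrenlu → bamilrenlo   [vowel merger]
  bamilrenlo → pamilrenlo   [unconditioned shift]
  pamilrenlo → pamelrenlo   [vowel merger]
  pamelrenlo → pomelrenlo   [vowel merger]
  pomelrenlo (rule 5 does not apply)
  pomelrenlo → pumelrinlo   [pre-nasal raising]
  giving Luvikan pumelrinlo.
Only 'pumelrinlo' matches the regular Luvikan development of *bamilrenlu.

pumelrinlo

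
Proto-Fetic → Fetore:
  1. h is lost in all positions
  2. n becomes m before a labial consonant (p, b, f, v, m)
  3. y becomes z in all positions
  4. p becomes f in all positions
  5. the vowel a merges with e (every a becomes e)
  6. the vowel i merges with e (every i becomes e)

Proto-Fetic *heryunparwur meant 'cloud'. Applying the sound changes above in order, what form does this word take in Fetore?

Fetore: *heryunparwur > eryunparwur > eryumparwur > erzumparwur > erzumfarwur > erzumferwur  (by h-loss, nasal place assimilation, unconditioned shift, unconditioned shift, vowel merger)

erzumferwur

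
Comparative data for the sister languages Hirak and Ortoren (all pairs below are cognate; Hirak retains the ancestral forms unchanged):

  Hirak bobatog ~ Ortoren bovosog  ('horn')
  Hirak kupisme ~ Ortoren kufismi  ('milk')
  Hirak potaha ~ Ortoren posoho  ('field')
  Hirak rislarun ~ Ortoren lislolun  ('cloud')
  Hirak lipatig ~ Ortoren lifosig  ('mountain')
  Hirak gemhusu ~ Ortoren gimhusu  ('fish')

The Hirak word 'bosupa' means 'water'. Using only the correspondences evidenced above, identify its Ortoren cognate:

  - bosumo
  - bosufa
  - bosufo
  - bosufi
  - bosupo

bosufo

lipatig ~ lifosig — Hirak p corresponds to Ortoren f between vowels (before a back vowel).
potaha ~ posoho — Hirak a corresponds to Ortoren o word-finally.
Applying these to Hirak 'bosupa':
  bosupa → bosufa   (p→f between vowels (before a back vowel))
  bosufa → bosufo   (a→o word-finally)
So the Ortoren cognate is 'bosufo'.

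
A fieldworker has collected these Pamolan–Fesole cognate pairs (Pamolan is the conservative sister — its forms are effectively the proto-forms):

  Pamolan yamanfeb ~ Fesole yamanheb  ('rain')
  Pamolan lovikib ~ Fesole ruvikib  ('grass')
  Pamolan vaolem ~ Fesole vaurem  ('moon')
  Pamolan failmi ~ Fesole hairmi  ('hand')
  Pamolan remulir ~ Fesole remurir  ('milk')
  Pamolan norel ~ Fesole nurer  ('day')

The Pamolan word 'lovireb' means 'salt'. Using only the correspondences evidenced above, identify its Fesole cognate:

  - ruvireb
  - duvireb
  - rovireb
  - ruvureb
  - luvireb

ruvireb

lovikib ~ ruvikib — Pamolan l corresponds to Fesole r word-initially before a back vowel.
lovikib ~ ruvikib — Pamolan o corresponds to Fesole u after a consonant, before a labial obstruent.
Applying these to Pamolan 'lovireb':
  lovireb → rovireb   (l→r word-initially before a back vowel)
  rovireb → ruvireb   (o→u after a consonant, before a labial obstruent)
So the Fesole cognate is 'ruvireb'.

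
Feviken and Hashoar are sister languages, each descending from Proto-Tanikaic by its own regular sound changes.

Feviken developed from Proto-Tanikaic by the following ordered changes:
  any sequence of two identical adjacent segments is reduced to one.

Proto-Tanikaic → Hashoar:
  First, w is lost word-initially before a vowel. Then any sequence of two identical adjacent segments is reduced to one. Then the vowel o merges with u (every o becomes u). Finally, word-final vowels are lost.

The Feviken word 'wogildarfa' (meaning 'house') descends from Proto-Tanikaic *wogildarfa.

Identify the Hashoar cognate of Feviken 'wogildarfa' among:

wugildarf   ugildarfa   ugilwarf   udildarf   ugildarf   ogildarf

ugildarf

Hashoar: start from *wogildarfa.
  rule 1 (glide loss): wogildarfa → ogildarfa
  rule 2: no change — ogildarfa
  rule 3 (vowel merger): ogildarfa → ugildarfa
  rule 4 (apocope): ugildarfa → ugildarf
  ⇒ Hashoar ugildarf
Only 'ugildarf' matches the regular Hashoar development of *wogildarfa.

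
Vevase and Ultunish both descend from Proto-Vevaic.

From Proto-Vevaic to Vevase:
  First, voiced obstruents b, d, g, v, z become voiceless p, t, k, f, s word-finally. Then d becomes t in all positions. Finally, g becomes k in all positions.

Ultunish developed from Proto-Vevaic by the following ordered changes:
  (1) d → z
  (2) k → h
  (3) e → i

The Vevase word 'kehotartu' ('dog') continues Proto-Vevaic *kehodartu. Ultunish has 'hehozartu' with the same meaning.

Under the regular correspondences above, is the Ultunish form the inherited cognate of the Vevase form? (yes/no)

no

Derive the expected Ultunish reflex of *kehodartu:
Ultunish: *kehodartu > kehozartu > hehozartu > hihozartu  (by unconditioned shift, unconditioned shift, vowel merger)
The regular Ultunish reflex would be 'hihozartu', but the attested form is 'hehozartu'. The correspondence is irregular, so they are not cognates (the Ultunish form has a different source).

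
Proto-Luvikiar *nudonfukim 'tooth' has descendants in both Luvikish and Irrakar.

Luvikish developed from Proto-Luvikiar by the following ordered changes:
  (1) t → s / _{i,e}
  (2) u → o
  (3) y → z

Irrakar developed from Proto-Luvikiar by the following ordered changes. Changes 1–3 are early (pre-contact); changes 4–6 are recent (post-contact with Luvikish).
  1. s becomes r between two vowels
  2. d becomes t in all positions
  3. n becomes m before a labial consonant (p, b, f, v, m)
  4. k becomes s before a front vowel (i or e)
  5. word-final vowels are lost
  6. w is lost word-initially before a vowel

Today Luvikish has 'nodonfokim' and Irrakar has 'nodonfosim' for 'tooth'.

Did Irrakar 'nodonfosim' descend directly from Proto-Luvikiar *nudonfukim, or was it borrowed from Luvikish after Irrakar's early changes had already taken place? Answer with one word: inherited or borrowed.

borrowed

If inherited, *nudonfukim would pass through all of Irrakar's changes:
Irrakar: start from *nudonfukim.
  rule 1: no change — nudonfukim
  rule 2 (unconditioned shift): nudonfukim → nutonfukim
  rule 3 (nasal place assimilation): nutonfukim → nutomfukim
  rule 4 (palatalisation): nutomfukim → nutomfusim
  rule 5: no change — nutomfusim
  rule 6: no change — nutomfusim
  ⇒ Irrakar nutomfusim
If borrowed from Luvikish 'nodonfokim' after the early changes, it would undergo only the recent ones:
  rule 4 (palatalisation): nodonfokim → nodonfosim
  rule 5 (apocope): no change (nodonfosim)
  rule 6 (glide loss): no change (nodonfosim)
  ⇒ as a loan: nodonfosim
Irrakar 'nodonfosim' matches the loan outcome 'nodonfosim', not the inherited 'nutomfusim' — it skipped the early Irrakar changes, so it was borrowed from Luvikish.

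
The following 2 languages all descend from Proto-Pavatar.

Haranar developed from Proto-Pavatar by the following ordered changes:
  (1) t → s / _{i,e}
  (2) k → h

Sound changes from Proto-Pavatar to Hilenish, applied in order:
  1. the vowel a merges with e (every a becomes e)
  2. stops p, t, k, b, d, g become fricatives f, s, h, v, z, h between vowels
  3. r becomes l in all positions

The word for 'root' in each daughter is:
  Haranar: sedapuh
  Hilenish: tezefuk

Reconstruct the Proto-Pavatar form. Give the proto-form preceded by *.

Position 1: Haranar has s, Hilenish has t. Hilenish preserves t here (none of its changes turn any other segment into t), so the proto-segment is *t.
Position 7: Haranar has h, Hilenish has k. Hilenish preserves k here (none of its changes turn any other segment into k), so the proto-segment is *k.
Continuing position by position gives *tedapuk; check it forward:
Haranar: *tedapuk
  tedapuk → sedapuk   [palatalisation]
  sedapuk → sedapuh   [unconditioned shift]
  giving Haranar sedapuh.
Hilenish: *tedapuk
  tedapuk → tedepuk   [vowel merger]
  tedepuk → tezefuk   [intervocalic lenition]
  tezefuk (rule 3 does not apply)
  giving Hilenish tezefuk.
No other proto-form is consistent with every reflex, so the reconstruction is *tedapuk.

*tedapuk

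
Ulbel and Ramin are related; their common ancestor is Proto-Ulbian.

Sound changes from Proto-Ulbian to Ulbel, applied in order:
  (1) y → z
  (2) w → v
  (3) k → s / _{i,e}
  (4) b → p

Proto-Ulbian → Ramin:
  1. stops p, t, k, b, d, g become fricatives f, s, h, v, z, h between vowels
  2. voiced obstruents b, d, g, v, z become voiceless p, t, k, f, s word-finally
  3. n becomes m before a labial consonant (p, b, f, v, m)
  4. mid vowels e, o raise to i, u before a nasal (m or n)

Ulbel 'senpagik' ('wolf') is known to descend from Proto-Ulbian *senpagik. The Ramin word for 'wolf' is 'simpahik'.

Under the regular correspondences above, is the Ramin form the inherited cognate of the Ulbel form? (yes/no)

yes

Derive the expected Ramin reflex of *senpagik:
Ramin: start from *senpagik.
  rule 1 (intervocalic lenition): senpagik → senpahik
  rule 2: no change — senpahik
  rule 3 (nasal place assimilation): senpahik → sempahik
  rule 4 (pre-nasal raising): sempahik → simpahik
  ⇒ Ramin simpahik
Ramin 'simpahik' matches the regular reflex exactly, so the pair is cognate.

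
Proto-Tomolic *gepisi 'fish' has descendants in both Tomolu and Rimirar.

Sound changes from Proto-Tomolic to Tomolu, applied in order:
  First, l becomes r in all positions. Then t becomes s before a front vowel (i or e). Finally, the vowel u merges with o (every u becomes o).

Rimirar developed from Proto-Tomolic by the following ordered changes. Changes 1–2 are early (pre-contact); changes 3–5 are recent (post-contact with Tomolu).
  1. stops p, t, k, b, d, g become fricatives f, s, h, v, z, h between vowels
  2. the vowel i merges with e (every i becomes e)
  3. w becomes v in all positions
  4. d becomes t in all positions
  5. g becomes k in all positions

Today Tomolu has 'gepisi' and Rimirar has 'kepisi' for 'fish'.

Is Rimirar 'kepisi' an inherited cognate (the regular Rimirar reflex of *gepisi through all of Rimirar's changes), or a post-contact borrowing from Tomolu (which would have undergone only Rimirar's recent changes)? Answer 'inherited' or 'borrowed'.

If inherited, *gepisi would pass through all of Rimirar's changes:
Rimirar: start from *gepisi.
  rule 1 (intervocalic lenition): gepisi → gefisi
  rule 2 (vowel merger): gefisi → gefese
  rule 3: no change — gefese
  rule 4: no change — gefese
  rule 5 (unconditioned shift): gefese → kefese
  ⇒ Rimirar kefese
If borrowed from Tomolu 'gepisi' after the early changes, it would undergo only the recent ones:
  rule 3 (unconditioned shift): no change (gepisi)
  rule 4 (unconditioned shift): no change (gepisi)
  rule 5 (unconditioned shift): gepisi → kepisi
  ⇒ as a loan: kepisi
Rimirar 'kepisi' matches the loan outcome 'kepisi', not the inherited 'kefese' — it skipped the early Rimirar changes, so it was borrowed from Tomolu.

borrowed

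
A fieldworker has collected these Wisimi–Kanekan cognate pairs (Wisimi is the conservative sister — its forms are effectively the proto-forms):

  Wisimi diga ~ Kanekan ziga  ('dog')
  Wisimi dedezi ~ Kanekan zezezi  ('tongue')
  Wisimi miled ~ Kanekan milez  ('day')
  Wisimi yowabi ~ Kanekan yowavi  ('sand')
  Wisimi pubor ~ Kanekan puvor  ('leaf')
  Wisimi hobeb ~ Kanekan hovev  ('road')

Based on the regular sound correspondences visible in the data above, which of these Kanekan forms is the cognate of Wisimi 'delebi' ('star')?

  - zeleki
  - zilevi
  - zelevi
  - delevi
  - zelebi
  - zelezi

zelevi

dedezi ~ zezezi — Wisimi d corresponds to Kanekan z word-initially before a front vowel.
yowabi ~ yowavi — Wisimi b corresponds to Kanekan v between vowels (before a front vowel).
Applying these to Wisimi 'delebi':
  delebi → zelebi   (d→z word-initially before a front vowel)
  zelebi → zelevi   (b→v between vowels (before a front vowel))
So the Kanekan cognate is 'zelevi'.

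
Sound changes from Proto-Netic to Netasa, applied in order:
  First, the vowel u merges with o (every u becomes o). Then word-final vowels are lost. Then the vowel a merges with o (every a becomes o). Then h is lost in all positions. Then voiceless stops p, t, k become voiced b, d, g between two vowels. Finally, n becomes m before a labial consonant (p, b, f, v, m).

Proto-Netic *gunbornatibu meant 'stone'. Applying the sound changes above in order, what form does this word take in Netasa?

gombornodib

Netasa: *gunbornatibu > gonbornatibo > gonbornatib > gonbornotib > gonbornodib > gombornodib  (by vowel merger, apocope, vowel merger, intervocalic voicing, nasal place assimilation)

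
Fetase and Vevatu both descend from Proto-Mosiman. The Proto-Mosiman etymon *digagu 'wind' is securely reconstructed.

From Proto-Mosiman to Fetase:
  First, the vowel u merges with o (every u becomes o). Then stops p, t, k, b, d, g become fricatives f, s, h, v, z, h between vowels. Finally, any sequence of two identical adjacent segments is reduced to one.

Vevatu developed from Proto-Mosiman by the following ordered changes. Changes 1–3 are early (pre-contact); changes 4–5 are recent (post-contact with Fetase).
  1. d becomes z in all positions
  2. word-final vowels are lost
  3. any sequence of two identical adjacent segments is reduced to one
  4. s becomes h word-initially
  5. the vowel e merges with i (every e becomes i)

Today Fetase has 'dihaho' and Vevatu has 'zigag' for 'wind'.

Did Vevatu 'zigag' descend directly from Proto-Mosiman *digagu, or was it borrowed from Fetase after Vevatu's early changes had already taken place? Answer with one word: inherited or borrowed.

inherited

If inherited, *digagu would pass through all of Vevatu's changes:
Vevatu: start from *digagu.
  rule 1 (unconditioned shift): digagu → zigagu
  rule 2 (apocope): zigagu → zigag
  rule 3: no change — zigag
  rule 4: no change — zigag
  rule 5: no change — zigag
  ⇒ Vevatu zigag
If borrowed from Fetase 'dihaho' after the early changes, it would undergo only the recent ones:
  rule 4 (debuccalisation): no change (dihaho)
  rule 5 (vowel merger): no change (dihaho)
  ⇒ as a loan: dihaho
Vevatu 'zigag' matches the inherited outcome exactly, so it is an inherited cognate, not a loan.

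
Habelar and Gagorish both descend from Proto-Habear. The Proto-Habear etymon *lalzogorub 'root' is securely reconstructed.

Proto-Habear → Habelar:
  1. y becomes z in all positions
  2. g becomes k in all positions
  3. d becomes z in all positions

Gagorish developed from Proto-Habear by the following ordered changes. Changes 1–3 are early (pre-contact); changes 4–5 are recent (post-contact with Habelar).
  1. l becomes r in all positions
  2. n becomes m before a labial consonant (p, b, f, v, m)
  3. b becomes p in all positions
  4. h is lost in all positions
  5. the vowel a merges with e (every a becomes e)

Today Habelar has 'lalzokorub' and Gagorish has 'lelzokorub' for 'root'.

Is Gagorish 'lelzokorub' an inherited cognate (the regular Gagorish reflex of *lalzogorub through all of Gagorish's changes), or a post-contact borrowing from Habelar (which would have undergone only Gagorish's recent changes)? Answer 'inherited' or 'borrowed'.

If inherited, *lalzogorub would pass through all of Gagorish's changes:
Gagorish: *lalzogorub > rarzogorub > rarzogorup > rerzogorup  (by unconditioned shift, unconditioned shift, vowel merger)
If borrowed from Habelar 'lalzokorub' after the early changes, it would undergo only the recent ones:
  rule 4 (h-loss): no change (lalzokorub)
  rule 5 (vowel merger): lalzokorub → lelzokorub
  ⇒ as a loan: lelzokorub
Gagorish 'lelzokorub' matches the loan outcome 'lelzokorub', not the inherited 'rerzogorup' — it skipped the early Gagorish changes, so it was borrowed from Habelar.

borrowed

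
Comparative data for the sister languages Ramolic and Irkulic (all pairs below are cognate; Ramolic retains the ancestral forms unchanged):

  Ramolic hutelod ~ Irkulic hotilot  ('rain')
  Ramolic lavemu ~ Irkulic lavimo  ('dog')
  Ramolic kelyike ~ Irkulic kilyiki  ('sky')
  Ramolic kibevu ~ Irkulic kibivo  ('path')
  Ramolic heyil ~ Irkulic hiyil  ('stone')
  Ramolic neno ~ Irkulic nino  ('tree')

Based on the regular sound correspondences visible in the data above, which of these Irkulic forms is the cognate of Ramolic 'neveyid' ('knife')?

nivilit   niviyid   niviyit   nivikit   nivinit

kibevu ~ kibivo — Ramolic e corresponds to Irkulic i after a consonant, before a labial obstruent.
hutelod ~ hotilot, kelyike ~ kilyiki — Ramolic e corresponds to Irkulic i after a consonant, before a consonant other than r, m, n, p, b, f, v.
hutelod ~ hotilot — Ramolic d corresponds to Irkulic t word-finally.
Applying these to Ramolic 'neveyid':
  neveyid → niveyid   (e→i after a consonant, before a labial obstruent)
  niveyid → niviyid   (e→i after a consonant, before a consonant other than r, m, n, p, b, f, v)
  niviyid → niviyit   (d→t word-finally)
So the Irkulic cognate is 'niviyit'.

niviyit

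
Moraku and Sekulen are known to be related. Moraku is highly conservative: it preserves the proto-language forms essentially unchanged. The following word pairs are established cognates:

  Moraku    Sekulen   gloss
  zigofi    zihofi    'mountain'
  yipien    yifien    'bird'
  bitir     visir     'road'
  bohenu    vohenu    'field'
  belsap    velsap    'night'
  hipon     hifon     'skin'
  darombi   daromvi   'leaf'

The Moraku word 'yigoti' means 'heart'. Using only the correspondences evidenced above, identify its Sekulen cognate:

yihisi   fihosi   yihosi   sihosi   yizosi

zigofi ~ zihofi — Moraku g corresponds to Sekulen h between vowels (before a back vowel).
bitir ~ visir — Moraku t corresponds to Sekulen s between vowels (before a front vowel).
Applying these to Moraku 'yigoti':
  yigoti → yihoti   (g→h between vowels (before a back vowel))
  yihoti → yihosi   (t→s between vowels (before a front vowel))
So the Sekulen cognate is 'yihosi'.

yihosi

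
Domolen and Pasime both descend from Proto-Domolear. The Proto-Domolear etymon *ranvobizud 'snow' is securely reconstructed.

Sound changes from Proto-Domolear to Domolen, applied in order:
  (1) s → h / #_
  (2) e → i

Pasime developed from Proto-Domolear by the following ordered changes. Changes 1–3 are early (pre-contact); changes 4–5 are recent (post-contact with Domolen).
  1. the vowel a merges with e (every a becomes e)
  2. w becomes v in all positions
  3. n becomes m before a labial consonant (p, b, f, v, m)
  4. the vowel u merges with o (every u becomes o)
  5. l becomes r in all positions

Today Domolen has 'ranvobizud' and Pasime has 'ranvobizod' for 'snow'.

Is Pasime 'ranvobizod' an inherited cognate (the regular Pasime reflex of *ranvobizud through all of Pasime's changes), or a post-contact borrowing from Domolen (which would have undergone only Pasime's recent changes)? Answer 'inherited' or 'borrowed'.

borrowed

If inherited, *ranvobizud would pass through all of Pasime's changes:
Pasime: *ranvobizud > renvobizud > remvobizud > remvobizod  (by vowel merger, nasal place assimilation, vowel merger)
If borrowed from Domolen 'ranvobizud' after the early changes, it would undergo only the recent ones:
  rule 4 (vowel merger): ranvobizud → ranvobizod
  rule 5 (unconditioned shift): no change (ranvobizod)
  ⇒ as a loan: ranvobizod
Pasime 'ranvobizod' matches the loan outcome 'ranvobizod', not the inherited 'remvobizod' — it skipped the early Pasime changes, so it was borrowed from Domolen.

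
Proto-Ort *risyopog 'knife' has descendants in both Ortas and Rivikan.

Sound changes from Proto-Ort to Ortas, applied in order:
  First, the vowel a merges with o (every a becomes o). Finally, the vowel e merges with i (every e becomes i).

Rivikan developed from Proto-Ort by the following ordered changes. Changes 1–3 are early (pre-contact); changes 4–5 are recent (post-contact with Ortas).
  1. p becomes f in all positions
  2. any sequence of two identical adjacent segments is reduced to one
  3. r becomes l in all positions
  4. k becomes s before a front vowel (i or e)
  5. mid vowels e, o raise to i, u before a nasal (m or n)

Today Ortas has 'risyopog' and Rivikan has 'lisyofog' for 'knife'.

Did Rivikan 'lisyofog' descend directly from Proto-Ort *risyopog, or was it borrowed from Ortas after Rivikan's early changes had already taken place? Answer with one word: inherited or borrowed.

If inherited, *risyopog would pass through all of Rivikan's changes:
Rivikan: start from *risyopog.
  rule 1 (unconditioned shift): risyopog → risyofog
  rule 2: no change — risyofog
  rule 3 (unconditioned shift): risyofog → lisyofog
  rule 4: no change — lisyofog
  rule 5: no change — lisyofog
  ⇒ Rivikan lisyofog
If borrowed from Ortas 'risyopog' after the early changes, it would undergo only the recent ones:
  rule 4 (palatalisation): no change (risyopog)
  rule 5 (pre-nasal raising): no change (risyopog)
  ⇒ as a loan: risyopog
Rivikan 'lisyofog' matches the inherited outcome exactly, so it is an inherited cognate, not a loan.

inherited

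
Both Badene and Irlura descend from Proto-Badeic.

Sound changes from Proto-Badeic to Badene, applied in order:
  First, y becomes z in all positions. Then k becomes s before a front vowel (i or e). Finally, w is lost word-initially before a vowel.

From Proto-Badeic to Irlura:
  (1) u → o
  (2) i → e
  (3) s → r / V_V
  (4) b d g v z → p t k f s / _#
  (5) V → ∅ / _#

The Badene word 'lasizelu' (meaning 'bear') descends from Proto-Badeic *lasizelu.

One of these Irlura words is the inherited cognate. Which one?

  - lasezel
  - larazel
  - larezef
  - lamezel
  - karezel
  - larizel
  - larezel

larezel

Irlura: *lasizelu
  lasizelu → lasizelo   [vowel merger]
  lasizelo → lasezelo   [vowel merger]
  lasezelo → larezelo   [rhotacism]
  larezelo (rule 4 does not apply)
  larezelo → larezel   [apocope]
  giving Irlura larezel.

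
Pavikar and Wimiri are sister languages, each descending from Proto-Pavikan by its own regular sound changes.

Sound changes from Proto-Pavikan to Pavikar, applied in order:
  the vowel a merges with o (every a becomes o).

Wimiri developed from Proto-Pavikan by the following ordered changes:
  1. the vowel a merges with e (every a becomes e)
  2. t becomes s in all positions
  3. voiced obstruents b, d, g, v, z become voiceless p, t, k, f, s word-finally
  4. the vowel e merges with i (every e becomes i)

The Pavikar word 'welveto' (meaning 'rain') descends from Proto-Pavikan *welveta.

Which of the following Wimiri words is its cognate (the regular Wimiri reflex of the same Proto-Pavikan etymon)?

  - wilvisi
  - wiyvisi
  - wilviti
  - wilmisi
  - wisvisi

wilvisi

Wimiri: start from *welveta.
  rule 1 (vowel merger): welveta → welvete
  rule 2 (unconditioned shift): welvete → welvese
  rule 3: no change — welvese
  rule 4 (vowel merger): welvese → wilvisi
  ⇒ Wimiri wilvisi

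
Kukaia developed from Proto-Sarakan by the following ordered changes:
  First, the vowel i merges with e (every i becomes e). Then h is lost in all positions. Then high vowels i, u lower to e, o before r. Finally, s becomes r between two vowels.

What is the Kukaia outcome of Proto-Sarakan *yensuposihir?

yensuporeer

Kukaia: *yensuposihir
  yensuposihir → yensuposeher   [vowel merger]
  yensuposeher → yensuposeer   [h-loss]
  yensuposeer (rule 3 does not apply)
  yensuposeer → yensuporeer   [rhotacism]
  giving Kukaia yensuporeer.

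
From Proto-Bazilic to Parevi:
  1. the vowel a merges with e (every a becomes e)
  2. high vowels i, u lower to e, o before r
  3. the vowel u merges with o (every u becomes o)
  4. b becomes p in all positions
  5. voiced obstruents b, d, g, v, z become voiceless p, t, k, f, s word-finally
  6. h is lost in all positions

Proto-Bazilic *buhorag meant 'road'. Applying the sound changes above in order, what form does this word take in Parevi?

poorek

Parevi: *buhorag
  buhorag → buhoreg   [vowel merger]
  buhoreg (rule 2 does not apply)
  buhoreg → bohoreg   [vowel merger]
  bohoreg → pohoreg   [unconditioned shift]
  pohoreg → pohorek   [final devoicing]
  pohorek → poorek   [h-loss]
  giving Parevi poorek.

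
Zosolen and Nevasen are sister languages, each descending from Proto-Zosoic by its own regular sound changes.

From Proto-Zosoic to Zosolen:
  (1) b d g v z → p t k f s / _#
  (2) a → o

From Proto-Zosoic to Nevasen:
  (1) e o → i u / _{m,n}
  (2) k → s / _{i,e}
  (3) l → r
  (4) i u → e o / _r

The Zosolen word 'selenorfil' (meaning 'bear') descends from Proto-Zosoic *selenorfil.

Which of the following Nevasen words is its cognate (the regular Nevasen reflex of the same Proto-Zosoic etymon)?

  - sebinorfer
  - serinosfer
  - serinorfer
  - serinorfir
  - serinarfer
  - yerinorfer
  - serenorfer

serinorfer

Nevasen: start from *selenorfil.
  rule 1 (pre-nasal raising): selenorfil → selinorfil
  rule 2: no change — selinorfil
  rule 3 (unconditioned shift): selinorfil → serinorfir
  rule 4 (pre-rhotic lowering): serinorfir → serinorfer
  ⇒ Nevasen serinorfer
The other candidates each miss or misapply at least one Nevasen change.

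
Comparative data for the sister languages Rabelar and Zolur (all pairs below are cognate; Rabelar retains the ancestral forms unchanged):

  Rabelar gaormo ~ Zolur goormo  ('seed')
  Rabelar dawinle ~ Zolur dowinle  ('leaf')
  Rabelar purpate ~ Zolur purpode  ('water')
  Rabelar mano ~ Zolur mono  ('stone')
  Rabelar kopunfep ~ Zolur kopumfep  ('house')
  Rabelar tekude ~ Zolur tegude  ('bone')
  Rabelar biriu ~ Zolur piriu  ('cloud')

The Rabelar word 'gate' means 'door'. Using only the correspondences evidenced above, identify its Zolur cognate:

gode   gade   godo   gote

dawinle ~ dowinle, purpate ~ purpode — Rabelar a corresponds to Zolur o after a consonant, before a consonant other than r, m, n, p, b, f, v.
purpate ~ purpode — Rabelar t corresponds to Zolur d between vowels (before a front vowel).
Applying these to Rabelar 'gate':
  gate → gote   (a→o after a consonant, before a consonant other than r, m, n, p, b, f, v)
  gote → gode   (t→d between vowels (before a front vowel))
So the Zolur cognate is 'gode'.

gode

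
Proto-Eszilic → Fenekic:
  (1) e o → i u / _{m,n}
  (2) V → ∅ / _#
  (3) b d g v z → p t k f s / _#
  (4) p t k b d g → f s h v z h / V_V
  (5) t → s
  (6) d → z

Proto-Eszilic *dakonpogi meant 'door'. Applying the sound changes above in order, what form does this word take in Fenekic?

Fenekic: *dakonpogi > dakunpogi > dakunpog > dakunpok > dahunpok > zahunpok  (by pre-nasal raising, apocope, final devoicing, intervocalic lenition, unconditioned shift)

zahunpok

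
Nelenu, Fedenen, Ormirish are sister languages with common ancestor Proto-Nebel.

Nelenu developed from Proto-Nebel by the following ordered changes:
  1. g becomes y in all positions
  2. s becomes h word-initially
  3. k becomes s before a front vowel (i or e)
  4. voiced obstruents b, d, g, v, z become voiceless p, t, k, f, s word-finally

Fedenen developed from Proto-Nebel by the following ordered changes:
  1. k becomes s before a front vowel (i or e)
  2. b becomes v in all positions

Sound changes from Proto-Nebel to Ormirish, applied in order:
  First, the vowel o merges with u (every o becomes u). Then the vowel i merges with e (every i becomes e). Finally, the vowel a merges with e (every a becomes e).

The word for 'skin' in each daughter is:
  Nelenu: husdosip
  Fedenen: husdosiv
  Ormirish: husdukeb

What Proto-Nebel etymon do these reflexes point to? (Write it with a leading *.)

*husdokib

Position 8: Nelenu has p, Fedenen has v, Ormirish has b. Ormirish preserves b here (none of its changes turn any other segment into b), so the proto-segment is *b.
Position 7: Nelenu has i, Fedenen has i, Ormirish has e. Nelenu preserves i here (none of its changes turn any other segment into i), so the proto-segment is *i.
Position 5: Nelenu has o, Fedenen has o, Ormirish has u. Nelenu preserves o here (none of its changes turn any other segment into o), so the proto-segment is *o.
Continuing position by position gives *husdokib; check it forward:
Nelenu: start from *husdokib.
  rule 1: no change — husdokib
  rule 2: no change — husdokib
  rule 3 (palatalisation): husdokib → husdosib
  rule 4 (final devoicing): husdosib → husdosip
  ⇒ Nelenu husdosip
Fedenen: *husdokib
  husdokib → husdosib   [palatalisation]
  husdosib → husdosiv   [unconditioned shift]
  giving Fedenen husdosiv.
Ormirish: start from *husdokib.
  rule 1 (vowel merger): husdokib → husdukib
  rule 2 (vowel merger): husdukib → husdukeb
  rule 3: no change — husdukeb
  ⇒ Ormirish husdukeb
*husdokib is the unique common source.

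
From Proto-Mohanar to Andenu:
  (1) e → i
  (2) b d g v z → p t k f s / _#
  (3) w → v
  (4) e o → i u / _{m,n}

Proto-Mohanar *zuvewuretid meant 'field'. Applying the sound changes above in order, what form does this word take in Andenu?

Andenu: start from *zuvewuretid.
  rule 1 (vowel merger): zuvewuretid → zuviwuritid
  rule 2 (final devoicing): zuviwuritid → zuviwuritit
  rule 3 (unconditioned shift): zuviwuritit → zuvivuritit
  rule 4: no change — zuvivuritit
  ⇒ Andenu zuvivuritit

zuvivuritit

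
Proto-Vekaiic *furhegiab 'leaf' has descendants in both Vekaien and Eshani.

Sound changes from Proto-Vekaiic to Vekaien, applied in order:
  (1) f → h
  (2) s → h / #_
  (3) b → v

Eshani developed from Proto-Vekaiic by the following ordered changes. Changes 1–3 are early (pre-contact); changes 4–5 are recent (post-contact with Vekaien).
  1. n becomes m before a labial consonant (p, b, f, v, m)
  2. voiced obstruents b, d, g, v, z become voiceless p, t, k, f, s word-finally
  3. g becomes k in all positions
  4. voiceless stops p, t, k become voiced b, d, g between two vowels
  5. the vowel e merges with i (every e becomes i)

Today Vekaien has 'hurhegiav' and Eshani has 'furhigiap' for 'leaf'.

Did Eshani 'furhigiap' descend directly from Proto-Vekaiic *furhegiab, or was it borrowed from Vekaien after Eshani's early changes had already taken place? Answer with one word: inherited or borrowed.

inherited

If inherited, *furhegiab would pass through all of Eshani's changes:
Eshani: *furhegiab > furhegiap > furhekiap > furhegiap > furhigiap  (by final devoicing, unconditioned shift, intervocalic voicing, vowel merger)
If borrowed from Vekaien 'hurhegiav' after the early changes, it would undergo only the recent ones:
  rule 4 (intervocalic voicing): no change (hurhegiav)
  rule 5 (vowel merger): hurhegiav → hurhigiav
  ⇒ as a loan: hurhigiav
Eshani 'furhigiap' matches the inherited outcome exactly, so it is an inherited cognate, not a loan.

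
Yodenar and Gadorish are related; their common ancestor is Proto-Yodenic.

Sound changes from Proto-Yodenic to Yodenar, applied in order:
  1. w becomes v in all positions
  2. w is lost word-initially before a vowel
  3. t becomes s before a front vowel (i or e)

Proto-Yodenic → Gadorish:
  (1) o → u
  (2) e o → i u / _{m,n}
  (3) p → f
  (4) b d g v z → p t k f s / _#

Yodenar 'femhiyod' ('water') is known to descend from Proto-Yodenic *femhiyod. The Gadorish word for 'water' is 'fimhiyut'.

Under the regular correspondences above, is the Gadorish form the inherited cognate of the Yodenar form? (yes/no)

Derive the expected Gadorish reflex of *femhiyod:
Gadorish: *femhiyod
  femhiyod → femhiyud   [vowel merger]
  femhiyud → fimhiyud   [pre-nasal raising]
  fimhiyud (rule 3 does not apply)
  fimhiyud → fimhiyut   [final devoicing]
  giving Gadorish fimhiyut.
Gadorish 'fimhiyut' matches the regular reflex exactly, so the pair is cognate.

yes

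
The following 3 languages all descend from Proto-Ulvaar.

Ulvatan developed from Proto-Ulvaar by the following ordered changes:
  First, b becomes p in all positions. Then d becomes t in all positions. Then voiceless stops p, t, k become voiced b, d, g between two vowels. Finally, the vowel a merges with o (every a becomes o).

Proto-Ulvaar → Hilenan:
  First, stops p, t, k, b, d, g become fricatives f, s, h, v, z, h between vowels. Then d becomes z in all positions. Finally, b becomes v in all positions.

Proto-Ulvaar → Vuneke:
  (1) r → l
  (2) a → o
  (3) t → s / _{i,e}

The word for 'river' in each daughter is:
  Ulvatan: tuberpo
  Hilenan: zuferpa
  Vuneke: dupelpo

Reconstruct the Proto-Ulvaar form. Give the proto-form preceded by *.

Position 5: Ulvatan has r, Hilenan has r, Vuneke has l. Ulvatan preserves r here (none of its changes turn any other segment into r), so the proto-segment is *r.
Position 1: Ulvatan has t, Hilenan has z, Vuneke has d. Vuneke preserves d here (none of its changes turn any other segment into d), so the proto-segment is *d.
Continuing position by position gives *duperpa; check it forward:
Ulvatan: *duperpa > tuperpa > tuberpa > tuberpo  (by unconditioned shift, intervocalic voicing, vowel merger)
Hilenan: start from *duperpa.
  rule 1 (intervocalic lenition): duperpa → duferpa
  rule 2 (unconditioned shift): duferpa → zuferpa
  rule 3: no change — zuferpa
  ⇒ Hilenan zuferpa
Vuneke: *duperpa
  duperpa → dupelpa   [unconditioned shift]
  dupelpa → dupelpo   [vowel merger]
  dupelpo (rule 3 does not apply)
  giving Vuneke dupelpo.
*duperpa is the unique common source.

*duperpa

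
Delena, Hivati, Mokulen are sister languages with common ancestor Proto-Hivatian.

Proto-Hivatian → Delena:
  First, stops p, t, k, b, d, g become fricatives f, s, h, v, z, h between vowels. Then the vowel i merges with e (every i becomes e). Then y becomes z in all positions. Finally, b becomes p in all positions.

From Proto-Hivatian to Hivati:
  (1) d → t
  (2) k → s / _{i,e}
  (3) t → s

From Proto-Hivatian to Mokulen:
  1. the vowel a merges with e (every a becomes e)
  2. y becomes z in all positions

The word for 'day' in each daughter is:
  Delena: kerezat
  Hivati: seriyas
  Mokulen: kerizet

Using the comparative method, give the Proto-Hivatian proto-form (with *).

*keriyat

Position 7: Delena has t, Hivati has s, Mokulen has t. Delena preserves t here (none of its changes turn any other segment into t), so the proto-segment is *t.
Position 1: Delena has k, Hivati has s, Mokulen has k. Delena preserves k here (none of its changes turn any other segment into k), so the proto-segment is *k.
Continuing position by position gives *keriyat; check it forward:
Delena: start from *keriyat.
  rule 1: no change — keriyat
  rule 2 (vowel merger): keriyat → kereyat
  rule 3 (unconditioned shift): kereyat → kerezat
  rule 4: no change — kerezat
  ⇒ Delena kerezat
Hivati: start from *keriyat.
  rule 1: no change — keriyat
  rule 2 (palatalisation): keriyat → seriyat
  rule 3 (unconditioned shift): seriyat → seriyas
  ⇒ Hivati seriyas
Mokulen: *keriyat
  keriyat → keriyet   [vowel merger]
  keriyet → kerizet   [unconditioned shift]
  giving Mokulen kerizet.
No other proto-form is consistent with every reflex, so the reconstruction is *keriyat.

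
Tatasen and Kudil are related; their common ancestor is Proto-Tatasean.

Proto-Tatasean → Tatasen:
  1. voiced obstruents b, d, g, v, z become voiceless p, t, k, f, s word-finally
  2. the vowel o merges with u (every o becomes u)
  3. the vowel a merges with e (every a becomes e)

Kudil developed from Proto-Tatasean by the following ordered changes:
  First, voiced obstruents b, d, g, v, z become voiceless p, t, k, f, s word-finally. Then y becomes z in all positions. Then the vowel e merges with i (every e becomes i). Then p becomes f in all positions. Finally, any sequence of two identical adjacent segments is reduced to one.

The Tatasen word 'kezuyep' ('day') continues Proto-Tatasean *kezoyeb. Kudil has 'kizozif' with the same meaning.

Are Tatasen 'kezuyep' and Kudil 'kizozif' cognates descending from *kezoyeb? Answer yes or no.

Derive the expected Kudil reflex of *kezoyeb:
Kudil: start from *kezoyeb.
  rule 1 (final devoicing): kezoyeb → kezoyep
  rule 2 (unconditioned shift): kezoyep → kezozep
  rule 3 (vowel merger): kezozep → kizozip
  rule 4 (unconditioned shift): kizozip → kizozif
  rule 5: no change — kizozif
  ⇒ Kudil kizozif
Kudil 'kizozif' matches the regular reflex exactly, so the pair is cognate.

yes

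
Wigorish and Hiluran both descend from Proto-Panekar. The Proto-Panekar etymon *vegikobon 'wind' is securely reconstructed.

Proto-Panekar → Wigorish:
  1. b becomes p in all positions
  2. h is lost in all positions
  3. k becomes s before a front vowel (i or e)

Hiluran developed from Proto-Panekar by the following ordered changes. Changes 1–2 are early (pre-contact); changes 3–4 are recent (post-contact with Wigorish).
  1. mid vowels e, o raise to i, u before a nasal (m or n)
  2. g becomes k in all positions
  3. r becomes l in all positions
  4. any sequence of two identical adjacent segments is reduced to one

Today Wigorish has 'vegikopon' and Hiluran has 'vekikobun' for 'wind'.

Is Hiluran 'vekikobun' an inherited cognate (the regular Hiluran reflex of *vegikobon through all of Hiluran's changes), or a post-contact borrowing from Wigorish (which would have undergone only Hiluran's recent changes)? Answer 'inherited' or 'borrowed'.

inherited

If inherited, *vegikobon would pass through all of Hiluran's changes:
Hiluran: start from *vegikobon.
  rule 1 (pre-nasal raising): vegikobon → vegikobun
  rule 2 (unconditioned shift): vegikobun → vekikobun
  rule 3: no change — vekikobun
  rule 4: no change — vekikobun
  ⇒ Hiluran vekikobun
If borrowed from Wigorish 'vegikopon' after the early changes, it would undergo only the recent ones:
  rule 3 (unconditioned shift): no change (vegikopon)
  rule 4 (degemination): no change (vegikopon)
  ⇒ as a loan: vegikopon
Hiluran 'vekikobun' matches the inherited outcome exactly, so it is an inherited cognate, not a loan.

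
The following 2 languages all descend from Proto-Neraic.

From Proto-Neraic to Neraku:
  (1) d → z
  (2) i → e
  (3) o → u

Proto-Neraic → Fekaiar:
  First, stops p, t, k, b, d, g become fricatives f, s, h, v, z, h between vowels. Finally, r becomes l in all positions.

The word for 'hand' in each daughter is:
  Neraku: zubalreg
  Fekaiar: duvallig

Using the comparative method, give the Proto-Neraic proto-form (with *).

*dubalrig

Position 7: Neraku has e, Fekaiar has i. Fekaiar preserves i here (none of its changes turn any other segment into i), so the proto-segment is *i.
Position 1: Neraku has z, Fekaiar has d. Fekaiar preserves d here (none of its changes turn any other segment into d), so the proto-segment is *d.
Position 3: Neraku has b, Fekaiar has v. Neraku preserves b here (none of its changes turn any other segment into b), so the proto-segment is *b.
This points to *dubalrig. Verify forward in each daughter:
Neraku: *dubalrig
  dubalrig → zubalrig   [unconditioned shift]
  zubalrig → zubalreg   [vowel merger]
  zubalreg (rule 3 does not apply)
  giving Neraku zubalreg.
Fekaiar: *dubalrig
  dubalrig → duvalrig   [intervocalic lenition]
  duvalrig → duvallig   [unconditioned shift]
  giving Fekaiar duvallig.
No other proto-form is consistent with every reflex, so the reconstruction is *dubalrig.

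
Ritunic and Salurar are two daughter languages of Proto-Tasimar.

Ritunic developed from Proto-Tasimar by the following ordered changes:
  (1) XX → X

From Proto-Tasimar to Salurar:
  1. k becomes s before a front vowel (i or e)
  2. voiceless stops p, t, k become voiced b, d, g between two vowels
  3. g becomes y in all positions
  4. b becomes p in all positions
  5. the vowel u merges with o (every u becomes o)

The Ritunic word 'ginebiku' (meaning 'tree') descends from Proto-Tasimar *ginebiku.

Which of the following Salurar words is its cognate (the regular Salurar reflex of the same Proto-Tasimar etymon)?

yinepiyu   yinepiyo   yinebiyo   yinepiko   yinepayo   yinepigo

yinepiyo

Salurar: *ginebiku
  ginebiku (rule 1 does not apply)
  ginebiku → ginebigu   [intervocalic voicing]
  ginebigu → yinebiyu   [unconditioned shift]
  yinebiyu → yinepiyu   [unconditioned shift]
  yinepiyu → yinepiyo   [vowel merger]
  giving Salurar yinepiyo.
The other candidates each miss or misapply at least one Salurar change.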